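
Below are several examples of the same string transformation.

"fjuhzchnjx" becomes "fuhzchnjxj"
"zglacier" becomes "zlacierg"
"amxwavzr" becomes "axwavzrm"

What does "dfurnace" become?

durnacef

In each case the input is transformed by: move the first character to the end, then swap the first and last characters.
On "dfurnace" that produces "durnacef".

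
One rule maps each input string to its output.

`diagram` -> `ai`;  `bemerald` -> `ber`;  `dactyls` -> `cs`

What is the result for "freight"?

fi

Looking at the pairs, the operation is to sort the characters into alphabetical order, then keep one character in every 3, starting at position 2 (positions 2nd, 5th, 8th, ...).
Starting from "freight": after the first operation, "efghirt"; after the second, "fi".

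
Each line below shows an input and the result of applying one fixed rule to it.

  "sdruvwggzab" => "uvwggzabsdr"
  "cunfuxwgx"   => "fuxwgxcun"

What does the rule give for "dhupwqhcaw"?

pwqhcawdhu

Looking at the pairs, the operation is to move the first 3 characters to the end (rotate left by 3).
On "dhupwqhcaw" that produces "pwqhcawdhu".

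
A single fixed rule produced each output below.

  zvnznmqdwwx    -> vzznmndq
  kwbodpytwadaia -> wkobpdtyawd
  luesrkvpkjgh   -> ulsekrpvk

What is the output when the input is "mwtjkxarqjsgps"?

Each output is the input with this applied: delete the last 3 characters, then swap each adjacent pair of characters (1↔2, 3↔4, ...).
So "mwtjkxarqjsgps" becomes "wmjtxkrajqs".

wmjtxkrajqs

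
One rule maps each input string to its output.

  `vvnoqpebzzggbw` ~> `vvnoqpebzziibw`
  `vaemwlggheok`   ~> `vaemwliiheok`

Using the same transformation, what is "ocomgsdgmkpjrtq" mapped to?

The rule is to replace every "g" with "i".
So "ocomgsdgmkpjrtq" becomes "ocomisdimkpjrtq".

ocomisdimkpjrtq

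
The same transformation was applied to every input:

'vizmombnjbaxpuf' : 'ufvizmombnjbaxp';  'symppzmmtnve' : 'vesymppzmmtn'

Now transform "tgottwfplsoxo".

The transformation: move the last 2 characters to the front (rotate right by 2).
"tgottwfplsoxo" → "xotgottwfplso".

xotgottwfplso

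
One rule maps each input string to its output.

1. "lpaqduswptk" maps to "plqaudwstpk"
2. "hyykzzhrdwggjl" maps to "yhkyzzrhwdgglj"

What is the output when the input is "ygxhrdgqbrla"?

gyhxdrqgrbal

The rule is to swap each adjacent pair of characters (1↔2, 3↔4, ...).
For "ygxhrdgqbrla" the result is "gyhxdrqgrbal".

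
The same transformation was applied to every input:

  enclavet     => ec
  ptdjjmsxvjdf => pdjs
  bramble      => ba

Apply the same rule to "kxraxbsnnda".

Each output is the input with this applied: keep every other character starting from the first (positions 1st, 3rd, 5th, ...), then delete the last 2 characters.
So "kxraxbsnnda" becomes "krxs".

krxs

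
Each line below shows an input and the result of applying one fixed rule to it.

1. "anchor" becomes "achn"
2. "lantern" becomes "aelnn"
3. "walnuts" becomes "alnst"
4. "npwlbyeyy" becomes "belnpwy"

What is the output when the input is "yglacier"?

acegil

The transformation: sort the characters into alphabetical order, then delete the last 2 characters.
"yglacier" → "acegilry" → "acegil".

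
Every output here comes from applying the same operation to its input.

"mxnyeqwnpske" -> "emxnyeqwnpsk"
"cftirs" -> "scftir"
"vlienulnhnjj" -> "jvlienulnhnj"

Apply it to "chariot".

tchario

The rule is to move the last character to the front.
For "chariot" the result is "tchario".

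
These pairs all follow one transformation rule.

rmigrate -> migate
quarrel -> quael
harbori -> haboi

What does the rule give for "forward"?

The rule is to remove every "r".
So "forward" becomes "fowad".

fowad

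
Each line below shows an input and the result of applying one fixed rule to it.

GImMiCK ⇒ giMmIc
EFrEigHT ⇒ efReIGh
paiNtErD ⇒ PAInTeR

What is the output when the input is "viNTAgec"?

The rule is to flip the case of every letter, then delete the last character.
Working it through for "viNTAgec": intermediate "VIntaGEC", final "VIntaGE".

VIntaGE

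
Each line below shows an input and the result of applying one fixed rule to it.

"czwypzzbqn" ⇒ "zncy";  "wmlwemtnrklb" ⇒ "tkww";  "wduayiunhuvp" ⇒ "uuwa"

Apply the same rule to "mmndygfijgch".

fgmd

The transformation: keep one character in every 3, starting at position 1 (positions 1st, 4th, 7th, ...), then move the first 2 characters to the end (rotate left by 2).
On "mmndygfijgch": the first step gives "mdfg", and the second then gives "fgmd".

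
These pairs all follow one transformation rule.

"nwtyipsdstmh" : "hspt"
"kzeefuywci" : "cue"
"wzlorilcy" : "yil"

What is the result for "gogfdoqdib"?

The rule is to keep one character in every 3, starting at position 3 (positions 3rd, 6th, 9th, ...), then reverse the string.
"gogfdoqdib" → "goi" → "iog".

iog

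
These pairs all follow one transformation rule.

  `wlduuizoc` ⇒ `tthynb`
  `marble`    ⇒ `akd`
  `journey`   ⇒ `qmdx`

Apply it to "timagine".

zfhmd

What's happening: shift every letter 1 place backward in the alphabet (wrapping around), then delete the first 3 characters.
Starting from "timagine": after the first operation, "shlzfhmd"; after the second, "zfhmd".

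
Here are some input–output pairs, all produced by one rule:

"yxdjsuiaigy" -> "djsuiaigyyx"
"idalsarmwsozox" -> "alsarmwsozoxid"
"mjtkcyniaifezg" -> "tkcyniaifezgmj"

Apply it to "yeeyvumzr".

The pattern: move the first 2 characters to the end (rotate left by 2).
"yeeyvumzr" → "eyvumzrye".

eyvumzrye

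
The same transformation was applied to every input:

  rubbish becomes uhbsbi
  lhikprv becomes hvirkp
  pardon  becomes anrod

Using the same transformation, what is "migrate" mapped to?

Looking at the pairs, the operation is to delete the first character, then take characters alternately from the front and the back (1st, last, 2nd, 2nd-last, ...).
Applying both steps to "migrate": "igrate", then "iegtra".

iegtra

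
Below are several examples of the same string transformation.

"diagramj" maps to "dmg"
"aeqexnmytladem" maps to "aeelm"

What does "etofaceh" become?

The pattern: take characters alternately from the front and the back (1st, last, 2nd, 2nd-last, ...), then keep one character in every 3, starting at position 1 (positions 1st, 4th, 7th, ...).
Applying both steps to "etofaceh": "ehteocfa", then "eef".

eef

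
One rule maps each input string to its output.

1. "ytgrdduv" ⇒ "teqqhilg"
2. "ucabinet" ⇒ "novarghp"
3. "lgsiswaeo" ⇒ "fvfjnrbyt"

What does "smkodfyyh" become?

xbqsllufz

The pattern: shift every letter 13 places forward in the alphabet (wrapping around) — i.e. ROT13, then move the first 2 characters to the end (rotate left by 2).
Working it through for "smkodfyyh": intermediate "fzxbqsllu", final "xbqsllufz".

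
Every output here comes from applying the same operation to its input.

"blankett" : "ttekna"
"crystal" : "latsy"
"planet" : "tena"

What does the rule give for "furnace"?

Each output is the input with this applied: delete the first 2 characters, then reverse the string.
Working it through for "furnace": intermediate "rnace", final "ecanr".

ecanr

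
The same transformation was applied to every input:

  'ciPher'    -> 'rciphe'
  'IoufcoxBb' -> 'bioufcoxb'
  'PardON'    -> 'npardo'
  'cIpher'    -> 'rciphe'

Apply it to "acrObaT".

tacroba

Each output is the input with this applied: move the last character to the front, then convert every letter to lowercase.
Applying both steps to "acrObaT": "TacrOba", then "tacroba".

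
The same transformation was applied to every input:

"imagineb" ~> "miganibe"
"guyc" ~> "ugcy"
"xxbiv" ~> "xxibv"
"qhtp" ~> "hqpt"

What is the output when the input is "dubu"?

Each output is the input with this applied: swap each adjacent pair of characters (1↔2, 3↔4, ...).
On "dubu" that produces "udub".

udub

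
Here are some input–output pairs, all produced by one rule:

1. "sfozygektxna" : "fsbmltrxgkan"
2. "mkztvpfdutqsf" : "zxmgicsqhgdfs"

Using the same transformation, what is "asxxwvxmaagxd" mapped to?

nfkkjikznntkq

Each output is the input with this applied: shift every letter 13 places forward in the alphabet (wrapping around) — i.e. ROT13.
Applying that to "asxxwvxmaagxd" gives "nfkkjikznntkq".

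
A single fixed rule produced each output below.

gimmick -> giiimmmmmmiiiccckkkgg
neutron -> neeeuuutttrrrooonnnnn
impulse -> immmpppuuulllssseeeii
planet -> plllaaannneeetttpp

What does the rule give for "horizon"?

What's happening: repeat every character 3 times, then move the first 2 characters to the end (rotate left by 2).
Working it through for "horizon": intermediate "hhhooorrriiizzzooonnn", final "hooorrriiizzzooonnnhh".

hooorrriiizzzooonnnhh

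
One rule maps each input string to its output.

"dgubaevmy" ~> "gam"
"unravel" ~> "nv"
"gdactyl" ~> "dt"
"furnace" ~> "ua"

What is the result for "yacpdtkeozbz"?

Looking at the pairs, the operation is to keep one character in every 3, starting at position 2 (positions 2nd, 5th, 8th, ...).
Applying that to "yacpdtkeozbz" gives "adeb".

adeb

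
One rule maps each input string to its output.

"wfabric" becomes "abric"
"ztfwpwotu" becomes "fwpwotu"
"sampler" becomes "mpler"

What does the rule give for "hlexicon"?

exicon

In each case the input is transformed by: delete the first 2 characters.
For "hlexicon" the result is "exicon".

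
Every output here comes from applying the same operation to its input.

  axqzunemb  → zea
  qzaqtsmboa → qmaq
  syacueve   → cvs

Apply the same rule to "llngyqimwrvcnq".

Each output is the input with this applied: keep one character in every 3, starting at position 1 (positions 1st, 4th, 7th, ...), then move the first character to the end.
Starting from "llngyqimwrvcnq": after the first operation, "lgirn"; after the second, "girnl".
(Check on "axqzunemb": → "aze" → "zea" ✓)

girnl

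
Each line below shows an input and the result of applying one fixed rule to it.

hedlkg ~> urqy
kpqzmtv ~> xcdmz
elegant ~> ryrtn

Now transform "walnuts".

The rule is to shift every letter 13 places forward in the alphabet (wrapping around) — i.e. ROT13, then delete the last 2 characters.
For "walnuts", step one produces "jnyahgf"; step two turns that into "jnyah".

jnyah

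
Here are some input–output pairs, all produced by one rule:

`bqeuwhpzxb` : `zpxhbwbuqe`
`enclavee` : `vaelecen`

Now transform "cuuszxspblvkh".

vlkbhpcsuxuzs

The rule is to move the last 3 characters to the front (rotate right by 3), then take characters alternately from the front and the back (1st, last, 2nd, 2nd-last, ...).
Applying both steps to "cuuszxspblvkh": "vkhcuuszxspbl", then "vlkbhpcsuxuzs".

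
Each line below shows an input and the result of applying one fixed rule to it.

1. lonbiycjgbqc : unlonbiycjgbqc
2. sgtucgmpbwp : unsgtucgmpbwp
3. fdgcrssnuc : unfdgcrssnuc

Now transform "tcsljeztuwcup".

Each output is the input with this applied: prepend "un".
For "tcsljeztuwcup" the result is "untcsljeztuwcup".

untcsljeztuwcup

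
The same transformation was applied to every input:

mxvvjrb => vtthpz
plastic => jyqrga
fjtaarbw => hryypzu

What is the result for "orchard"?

pafypb

In each case the input is transformed by: delete the first character, then shift every letter 2 places backward in the alphabet (wrapping around).
Applying both steps to "orchard": "rchard", then "pafypb".
(Check on "plastic": → "lastic" → "jyqrga" ✓)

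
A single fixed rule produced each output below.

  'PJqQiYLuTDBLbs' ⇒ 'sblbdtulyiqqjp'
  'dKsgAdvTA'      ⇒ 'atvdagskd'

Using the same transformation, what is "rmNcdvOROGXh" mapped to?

hxgorovdcnmr

In each case the input is transformed by: reverse the string, then convert every letter to lowercase.
Applying both steps to "rmNcdvOROGXh": "hXGOROvdcNmr", then "hxgorovdcnmr".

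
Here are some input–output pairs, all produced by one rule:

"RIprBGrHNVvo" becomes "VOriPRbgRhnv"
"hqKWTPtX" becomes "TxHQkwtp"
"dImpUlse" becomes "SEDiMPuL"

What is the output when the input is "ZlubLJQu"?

qUzLUBlj

Looking at the pairs, the operation is to move the last 2 characters to the front (rotate right by 2), then flip the case of every letter.
For "ZlubLJQu", step one produces "QuZlubLJ"; step two turns that into "qUzLUBlj".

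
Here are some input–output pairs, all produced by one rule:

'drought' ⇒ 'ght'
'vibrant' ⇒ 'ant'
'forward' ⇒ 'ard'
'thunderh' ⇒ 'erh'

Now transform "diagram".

Rule — keep only the last 3 characters.
Applying that to "diagram" gives "ram".

ram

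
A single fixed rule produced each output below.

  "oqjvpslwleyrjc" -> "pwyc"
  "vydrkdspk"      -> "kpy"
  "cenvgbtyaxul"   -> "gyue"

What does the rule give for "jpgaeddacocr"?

Each output is the input with this applied: move the first 2 characters to the end (rotate left by 2), then keep one character in every 3, starting at position 3 (positions 3rd, 6th, 9th, ...).
Applying both steps to "jpgaeddacocr": "gaeddacocrjp", then "eacp".

eacp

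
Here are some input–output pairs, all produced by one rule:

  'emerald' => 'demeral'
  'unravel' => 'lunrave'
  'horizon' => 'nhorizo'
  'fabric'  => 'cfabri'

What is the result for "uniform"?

munifor

Rule — move the last character to the front.
So "uniform" becomes "munifor".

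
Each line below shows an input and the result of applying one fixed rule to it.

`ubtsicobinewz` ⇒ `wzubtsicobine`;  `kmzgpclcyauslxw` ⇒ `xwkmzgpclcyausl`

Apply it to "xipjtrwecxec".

What's happening: move the last 2 characters to the front (rotate right by 2).
Doing the same to "xipjtrwecxec": "ecxipjtrwecx".

ecxipjtrwecx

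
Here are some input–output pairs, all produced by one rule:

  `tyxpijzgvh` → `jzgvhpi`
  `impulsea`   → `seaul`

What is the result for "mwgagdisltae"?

disltaeag

In each case the input is transformed by: delete the first 3 characters, then move the first 2 characters to the end (rotate left by 2).
Starting from "mwgagdisltae": after the first operation, "agdisltae"; after the second, "disltaeag".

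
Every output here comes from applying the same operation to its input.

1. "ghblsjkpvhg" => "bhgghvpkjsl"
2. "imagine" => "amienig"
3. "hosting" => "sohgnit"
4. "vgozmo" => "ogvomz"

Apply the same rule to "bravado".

arbodav

The pattern: reverse the string, then move the last 3 characters to the front (rotate right by 3).
Applying both steps to "bravado": "odavarb", then "arbodav".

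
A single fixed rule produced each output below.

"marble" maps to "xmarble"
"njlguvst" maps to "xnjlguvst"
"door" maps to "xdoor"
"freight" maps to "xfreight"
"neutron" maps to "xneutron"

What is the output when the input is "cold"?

Looking at the pairs, the operation is to prepend "x".
"cold" → "xcold".

xcold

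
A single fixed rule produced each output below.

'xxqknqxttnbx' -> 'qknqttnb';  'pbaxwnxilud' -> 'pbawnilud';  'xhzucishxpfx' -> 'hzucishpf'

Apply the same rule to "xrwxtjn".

Each output is the input with this applied: remove every "x".
Doing the same to "xrwxtjn": "rwtjn".

rwtjn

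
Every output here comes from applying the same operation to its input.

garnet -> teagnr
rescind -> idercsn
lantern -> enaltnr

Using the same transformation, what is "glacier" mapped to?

irlgcae

The pattern: swap each adjacent pair of characters (1↔2, 3↔4, ...), then move the last 2 characters to the front (rotate right by 2).
For "glacier", step one produces "lgcaeir"; step two turns that into "irlgcae".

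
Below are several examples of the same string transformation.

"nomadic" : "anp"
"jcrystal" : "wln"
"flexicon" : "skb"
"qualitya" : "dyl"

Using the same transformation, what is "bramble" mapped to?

The transformation: shift every letter 13 places forward in the alphabet (wrapping around) — i.e. ROT13, then keep one character in every 3, starting at position 1 (positions 1st, 4th, 7th, ...).
Working it through for "bramble": intermediate "oenzoyr", final "ozr".

ozr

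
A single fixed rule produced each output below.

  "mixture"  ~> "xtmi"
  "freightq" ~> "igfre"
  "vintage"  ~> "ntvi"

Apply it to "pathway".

thpa

The transformation: delete the last 3 characters, then move the last 2 characters to the front (rotate right by 2).
Doing the same to "pathway": "thpa".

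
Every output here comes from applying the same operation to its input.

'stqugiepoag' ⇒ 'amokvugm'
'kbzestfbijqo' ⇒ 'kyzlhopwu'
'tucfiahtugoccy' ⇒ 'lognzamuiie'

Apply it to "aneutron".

azxut

Looking at the pairs, the operation is to shift every letter 6 places forward in the alphabet (wrapping around), then delete the first 3 characters.
So "aneutron" becomes "azxut".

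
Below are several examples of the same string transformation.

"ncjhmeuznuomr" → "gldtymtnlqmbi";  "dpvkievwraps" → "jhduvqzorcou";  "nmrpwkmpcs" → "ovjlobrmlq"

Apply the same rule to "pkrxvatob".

The transformation: shift every letter 1 place backward in the alphabet (wrapping around), then move the first 3 characters to the end (rotate left by 3).
For "pkrxvatob", step one produces "ojqwuzsna"; step two turns that into "wuzsnaojq".

wuzsnaojq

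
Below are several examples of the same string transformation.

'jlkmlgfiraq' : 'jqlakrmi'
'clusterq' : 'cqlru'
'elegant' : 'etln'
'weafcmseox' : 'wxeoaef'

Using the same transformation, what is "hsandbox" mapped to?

In each case the input is transformed by: take characters alternately from the front and the back (1st, last, 2nd, 2nd-last, ...), then delete the last 3 characters.
"hsandbox" → "hxsoabnd" → "hxsoa".

hxsoa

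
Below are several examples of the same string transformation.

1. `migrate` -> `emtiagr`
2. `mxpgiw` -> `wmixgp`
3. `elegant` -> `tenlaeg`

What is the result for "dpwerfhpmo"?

odmppwhefr

Rule — reverse the string, then take characters alternately from the front and the back (1st, last, 2nd, 2nd-last, ...).
Working it through for "dpwerfhpmo": intermediate "omphfrewpd", final "odmppwhefr".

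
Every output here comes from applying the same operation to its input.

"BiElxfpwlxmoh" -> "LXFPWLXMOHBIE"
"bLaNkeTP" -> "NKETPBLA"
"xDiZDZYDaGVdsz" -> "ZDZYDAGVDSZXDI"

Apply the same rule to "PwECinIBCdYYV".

Rule — move the first 3 characters to the end (rotate left by 3), then convert every letter to uppercase.
For "PwECinIBCdYYV", step one produces "CinIBCdYYVPwE"; step two turns that into "CINIBCDYYVPWE".
(Check on "bLaNkeTP": → "NkeTPbLa" → "NKETPBLA" ✓)

CINIBCDYYVPWE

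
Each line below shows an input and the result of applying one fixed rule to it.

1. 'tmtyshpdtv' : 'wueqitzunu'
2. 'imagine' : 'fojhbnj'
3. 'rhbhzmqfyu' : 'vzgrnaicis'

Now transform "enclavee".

ffwbmdof

The rule is to shift every letter 1 place forward in the alphabet (wrapping around), then reverse the string.
"enclavee" → "fodmbwff" → "ffwbmdof".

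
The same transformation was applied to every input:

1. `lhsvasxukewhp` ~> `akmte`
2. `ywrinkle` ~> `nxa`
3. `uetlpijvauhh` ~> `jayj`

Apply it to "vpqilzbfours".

kxqj

Each output is the input with this applied: keep one character in every 3, starting at position 1 (positions 1st, 4th, 7th, ...), then shift every letter 11 places backward in the alphabet (wrapping around).
On "vpqilzbfours" that produces "kxqj".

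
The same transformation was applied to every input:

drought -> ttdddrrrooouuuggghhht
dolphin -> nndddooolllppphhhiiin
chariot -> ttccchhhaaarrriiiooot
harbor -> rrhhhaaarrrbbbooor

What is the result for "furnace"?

eefffuuurrrnnnaaaccce

Rule — repeat every character 3 times, then move the last 2 characters to the front (rotate right by 2).
Working it through for "furnace": intermediate "fffuuurrrnnnaaaccceee", final "eefffuuurrrnnnaaaccce".
(Check on "dolphin": → "dddooolllppphhhiiinnn" → "nndddooolllppphhhiiin" ✓)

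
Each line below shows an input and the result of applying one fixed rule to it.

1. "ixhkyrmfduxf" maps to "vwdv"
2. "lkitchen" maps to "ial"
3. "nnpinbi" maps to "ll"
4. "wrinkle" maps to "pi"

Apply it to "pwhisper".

Each output is the input with this applied: keep one character in every 3, starting at position 2 (positions 2nd, 5th, 8th, ...), then shift every letter 2 places backward in the alphabet (wrapping around).
"pwhisper" → "uqp".

uqp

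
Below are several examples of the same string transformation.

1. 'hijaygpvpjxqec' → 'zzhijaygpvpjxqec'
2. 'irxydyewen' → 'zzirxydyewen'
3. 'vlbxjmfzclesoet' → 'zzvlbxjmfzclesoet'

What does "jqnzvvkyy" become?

zzjqnzvvkyy

The transformation: prepend "zz".
Doing the same to "jqnzvvkyy": "zzjqnzvvkyy".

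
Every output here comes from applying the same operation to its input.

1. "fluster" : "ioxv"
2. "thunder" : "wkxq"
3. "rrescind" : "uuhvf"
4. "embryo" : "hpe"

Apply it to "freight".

In each case the input is transformed by: shift every letter 3 places forward in the alphabet (wrapping around), then delete the last 3 characters.
"freight" → "iuhljkw" → "iuhl".

iuhl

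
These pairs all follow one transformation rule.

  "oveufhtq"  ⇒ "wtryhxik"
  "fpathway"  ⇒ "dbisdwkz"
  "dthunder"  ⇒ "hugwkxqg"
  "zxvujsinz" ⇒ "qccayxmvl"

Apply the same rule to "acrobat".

Rule — shift every letter 3 places forward in the alphabet (wrapping around), then move the last 2 characters to the front (rotate right by 2).
"acrobat" → "dfuredw" → "dwdfure".

dwdfure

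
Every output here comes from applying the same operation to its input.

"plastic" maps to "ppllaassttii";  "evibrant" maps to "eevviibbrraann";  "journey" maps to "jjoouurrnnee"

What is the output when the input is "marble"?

mmaarrbbll

The transformation: delete the last character, then double every character.
"marble" → "marbl" → "mmaarrbbll".
(Check on "evibrant": → "evibran" → "eevviibbrraann" ✓)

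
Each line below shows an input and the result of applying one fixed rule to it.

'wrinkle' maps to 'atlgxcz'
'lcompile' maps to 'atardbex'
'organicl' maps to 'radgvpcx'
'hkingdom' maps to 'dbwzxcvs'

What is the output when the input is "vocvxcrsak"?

pzkdrkmrgh

Rule — move the last 2 characters to the front (rotate right by 2), then shift every letter 11 places backward in the alphabet (wrapping around).
For "vocvxcrsak", step one produces "akvocvxcrs"; step two turns that into "pzkdrkmrgh".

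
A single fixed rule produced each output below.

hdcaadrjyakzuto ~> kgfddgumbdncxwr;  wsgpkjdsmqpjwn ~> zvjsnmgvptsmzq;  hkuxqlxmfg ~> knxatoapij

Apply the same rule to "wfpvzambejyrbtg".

zisycdpehmbuewj

Looking at the pairs, the operation is to shift every letter 3 places forward in the alphabet (wrapping around).
Applying that to "wfpvzambejyrbtg" gives "zisycdpehmbuewj".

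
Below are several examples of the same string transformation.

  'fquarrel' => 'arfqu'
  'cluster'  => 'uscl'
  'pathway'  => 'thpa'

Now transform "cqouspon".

The pattern: delete the last 3 characters, then move the last 2 characters to the front (rotate right by 2).
On "cqouspon" that produces "uscqo".

uscqo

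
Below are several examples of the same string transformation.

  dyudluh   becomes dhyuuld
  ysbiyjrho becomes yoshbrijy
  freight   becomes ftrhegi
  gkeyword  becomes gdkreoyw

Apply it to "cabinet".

The rule is to take characters alternately from the front and the back (1st, last, 2nd, 2nd-last, ...).
"cabinet" → "ctaebni".

ctaebni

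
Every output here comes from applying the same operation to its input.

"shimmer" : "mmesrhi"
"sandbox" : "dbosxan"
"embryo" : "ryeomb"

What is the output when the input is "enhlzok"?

lzoeknh

The pattern: swap the first and last characters, then move the first 3 characters to the end (rotate left by 3).
"enhlzok" → "knhlzoe" → "lzoeknh".
(Check on "embryo": → "ombrye" → "ryeomb" ✓)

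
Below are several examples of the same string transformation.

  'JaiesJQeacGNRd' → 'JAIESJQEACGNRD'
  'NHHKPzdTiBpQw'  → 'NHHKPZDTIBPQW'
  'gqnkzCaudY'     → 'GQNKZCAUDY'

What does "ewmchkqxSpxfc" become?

The rule is to convert every letter to uppercase.
Applying that to "ewmchkqxSpxfc" gives "EWMCHKQXSPXFC".

EWMCHKQXSPXFC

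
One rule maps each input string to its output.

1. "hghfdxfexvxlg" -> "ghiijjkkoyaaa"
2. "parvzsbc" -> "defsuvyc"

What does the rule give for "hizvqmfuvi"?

ikllptxyyc

What's happening: sort the characters into alphabetical order, then shift every letter 3 places forward in the alphabet (wrapping around).
Starting from "hizvqmfuvi": after the first operation, "fhiimquvvz"; after the second, "ikllptxyyc".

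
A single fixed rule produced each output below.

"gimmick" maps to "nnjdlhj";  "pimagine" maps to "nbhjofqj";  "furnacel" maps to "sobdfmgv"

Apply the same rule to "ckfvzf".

The pattern: shift every letter 1 place forward in the alphabet (wrapping around), then move the first 2 characters to the end (rotate left by 2).
"ckfvzf" → "dlgwag" → "gwagdl".
(Check on "gimmick": → "hjnnjdl" → "nnjdlhj" ✓)

gwagdl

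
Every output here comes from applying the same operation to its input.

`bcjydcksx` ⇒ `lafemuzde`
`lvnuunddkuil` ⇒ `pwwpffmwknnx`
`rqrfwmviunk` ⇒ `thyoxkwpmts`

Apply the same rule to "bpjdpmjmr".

Rule — move the first 2 characters to the end (rotate left by 2), then shift every letter 2 places forward in the alphabet (wrapping around).
"bpjdpmjmr" → "jdpmjmrbp" → "lfrolotdr".

lfrolotdr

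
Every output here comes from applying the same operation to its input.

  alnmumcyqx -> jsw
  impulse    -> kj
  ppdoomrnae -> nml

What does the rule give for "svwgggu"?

The transformation: shift every letter 2 places backward in the alphabet (wrapping around), then keep one character in every 3, starting at position 2 (positions 2nd, 5th, 8th, ...).
On "svwgggu": the first step gives "qtueees", and the second then gives "te".
(Check on "impulse": → "gknsjqc" → "kj" ✓)

te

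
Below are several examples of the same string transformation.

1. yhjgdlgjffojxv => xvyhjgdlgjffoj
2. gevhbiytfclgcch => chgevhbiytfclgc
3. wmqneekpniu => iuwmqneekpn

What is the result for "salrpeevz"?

vzsalrpee

Looking at the pairs, the operation is to move the last 2 characters to the front (rotate right by 2).
Doing the same to "salrpeevz": "vzsalrpee".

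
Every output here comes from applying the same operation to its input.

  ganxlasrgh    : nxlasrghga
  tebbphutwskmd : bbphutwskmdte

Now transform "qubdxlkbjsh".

bdxlkbjshqu

Each output is the input with this applied: move the first 2 characters to the end (rotate left by 2).
Doing the same to "qubdxlkbjsh": "bdxlkbjshqu".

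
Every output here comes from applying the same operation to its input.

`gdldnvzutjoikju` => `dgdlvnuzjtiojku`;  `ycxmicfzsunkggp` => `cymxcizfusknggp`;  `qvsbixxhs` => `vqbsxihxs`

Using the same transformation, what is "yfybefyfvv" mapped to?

fybyfefyvv

Rule — swap each adjacent pair of characters (1↔2, 3↔4, ...).
For "yfybefyfvv" the result is "fybyfefyvv".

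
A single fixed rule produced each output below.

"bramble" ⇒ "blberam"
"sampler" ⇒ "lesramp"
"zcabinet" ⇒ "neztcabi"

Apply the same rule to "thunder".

detrhun

The transformation: swap the first and last characters, then move the last 3 characters to the front (rotate right by 3).
For "thunder", step one produces "rhundet"; step two turns that into "detrhun".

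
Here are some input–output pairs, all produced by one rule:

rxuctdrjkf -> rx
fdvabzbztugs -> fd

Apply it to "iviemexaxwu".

iv

Rule — keep only the first 2 characters.
"iviemexaxwu" → "iv".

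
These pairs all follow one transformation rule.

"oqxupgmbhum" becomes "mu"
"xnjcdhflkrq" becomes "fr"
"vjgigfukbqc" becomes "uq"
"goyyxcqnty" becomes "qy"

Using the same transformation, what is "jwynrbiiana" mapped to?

in

Looking at the pairs, the operation is to keep one character in every 3, starting at position 1 (positions 1st, 4th, 7th, ...), then delete the first 2 characters.
Doing the same to "jwynrbiiana": "in".
(Check on "xnjcdhflkrq": → "xcfr" → "fr" ✓)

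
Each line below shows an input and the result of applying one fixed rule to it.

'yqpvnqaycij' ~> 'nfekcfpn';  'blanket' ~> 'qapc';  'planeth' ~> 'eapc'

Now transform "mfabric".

bupq

Rule — delete the last 3 characters, then shift every letter 11 places backward in the alphabet (wrapping around).
Applying both steps to "mfabric": "mfab", then "bupq".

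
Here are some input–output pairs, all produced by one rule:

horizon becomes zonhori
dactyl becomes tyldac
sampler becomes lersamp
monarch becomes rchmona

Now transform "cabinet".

Rule — move the last 3 characters to the front (rotate right by 3).
Doing the same to "cabinet": "netcabi".

netcabi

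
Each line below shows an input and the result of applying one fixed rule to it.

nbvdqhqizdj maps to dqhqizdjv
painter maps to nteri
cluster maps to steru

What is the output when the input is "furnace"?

nacer

The transformation: delete the first 2 characters, then move the first character to the end.
On "furnace" that produces "nacer".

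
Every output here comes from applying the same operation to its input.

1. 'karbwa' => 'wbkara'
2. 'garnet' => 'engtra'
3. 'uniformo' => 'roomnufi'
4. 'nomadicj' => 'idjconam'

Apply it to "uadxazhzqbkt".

What's happening: swap the front and back halves of the string, then swap each adjacent pair of characters (1↔2, 3↔4, ...).
For "uadxazhzqbkt", step one produces "hzqbktuadxaz"; step two turns that into "zhbqtkauxdza".

zhbqtkauxdza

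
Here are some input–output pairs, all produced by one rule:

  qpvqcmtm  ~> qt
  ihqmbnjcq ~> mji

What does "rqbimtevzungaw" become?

The transformation: move the first character to the end, then keep one character in every 3, starting at position 3 (positions 3rd, 6th, 9th, ...).
Working it through for "rqbimtevzungaw": intermediate "qbimtevzungawr", final "ieua".

ieua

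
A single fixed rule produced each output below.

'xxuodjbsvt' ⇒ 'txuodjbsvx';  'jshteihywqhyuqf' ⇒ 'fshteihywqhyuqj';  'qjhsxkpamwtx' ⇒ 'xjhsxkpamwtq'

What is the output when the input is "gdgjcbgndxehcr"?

rdgjcbgndxehcg

Each output is the input with this applied: swap the first and last characters.
Applying that to "gdgjcbgndxehcr" gives "rdgjcbgndxehcg".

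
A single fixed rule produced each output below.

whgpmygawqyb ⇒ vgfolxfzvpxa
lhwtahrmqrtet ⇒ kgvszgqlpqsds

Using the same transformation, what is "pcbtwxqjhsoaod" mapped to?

obasvwpigrnznc

What's happening: shift every letter 1 place backward in the alphabet (wrapping around).
Doing the same to "pcbtwxqjhsoaod": "obasvwpigrnznc".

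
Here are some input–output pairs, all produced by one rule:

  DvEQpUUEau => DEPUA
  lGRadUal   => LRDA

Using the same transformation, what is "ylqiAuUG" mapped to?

YQAU

Rule — keep every other character starting from the first (positions 1st, 3rd, 5th, ...), then convert every letter to uppercase.
On "ylqiAuUG": the first step gives "yqAU", and the second then gives "YQAU".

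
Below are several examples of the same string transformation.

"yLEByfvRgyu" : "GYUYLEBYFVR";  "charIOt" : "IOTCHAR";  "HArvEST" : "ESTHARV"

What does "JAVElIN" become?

The rule is to move the last 3 characters to the front (rotate right by 3), then convert every letter to uppercase.
"JAVElIN" → "lINJAVE" → "LINJAVE".

LINJAVE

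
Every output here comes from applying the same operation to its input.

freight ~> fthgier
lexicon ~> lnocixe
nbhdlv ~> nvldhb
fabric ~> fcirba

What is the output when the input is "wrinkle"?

What's happening: move the first character to the end, then reverse the string.
On "wrinkle": the first step gives "rinklew", and the second then gives "welknir".
(Check on "fabric": → "abricf" → "fcirba" ✓)

welknir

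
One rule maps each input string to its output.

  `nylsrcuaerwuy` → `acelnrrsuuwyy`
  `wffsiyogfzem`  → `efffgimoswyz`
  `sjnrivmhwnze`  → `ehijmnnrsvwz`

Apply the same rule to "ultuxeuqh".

Looking at the pairs, the operation is to sort the characters into alphabetical order.
"ultuxeuqh" → "ehlqtuuux".

ehlqtuuux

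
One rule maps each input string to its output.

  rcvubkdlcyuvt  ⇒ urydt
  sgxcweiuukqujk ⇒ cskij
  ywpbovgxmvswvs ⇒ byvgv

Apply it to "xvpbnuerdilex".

bxiex

Each output is the input with this applied: keep one character in every 3, starting at position 1 (positions 1st, 4th, 7th, ...), then swap each adjacent pair of characters (1↔2, 3↔4, ...).
Applying both steps to "xvpbnuerdilex": "xbeix", then "bxiex".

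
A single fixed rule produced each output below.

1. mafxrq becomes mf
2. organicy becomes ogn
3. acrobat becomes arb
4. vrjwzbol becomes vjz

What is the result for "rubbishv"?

rbi

Looking at the pairs, the operation is to keep every other character starting from the first (positions 1st, 3rd, 5th, ...), then delete the last character.
Starting from "rubbishv": after the first operation, "rbih"; after the second, "rbi".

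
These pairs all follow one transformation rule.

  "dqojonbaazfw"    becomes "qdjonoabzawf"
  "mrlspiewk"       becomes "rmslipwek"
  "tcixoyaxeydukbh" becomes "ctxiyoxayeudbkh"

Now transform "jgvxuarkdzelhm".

The pattern: swap each adjacent pair of characters (1↔2, 3↔4, ...).
So "jgvxuarkdzelhm" becomes "gjxvaukrzdlemh".

gjxvaukrzdlemh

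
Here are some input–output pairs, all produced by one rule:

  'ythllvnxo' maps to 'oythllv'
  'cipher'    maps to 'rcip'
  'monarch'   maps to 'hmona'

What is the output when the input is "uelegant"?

tueleg

Rule — move the last character to the front, then delete the last 2 characters.
"uelegant" → "tuelegan" → "tueleg".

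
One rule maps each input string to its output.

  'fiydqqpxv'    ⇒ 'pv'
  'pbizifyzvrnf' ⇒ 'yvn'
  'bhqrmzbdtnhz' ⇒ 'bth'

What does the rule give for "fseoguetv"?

Looking at the pairs, the operation is to keep every other character starting from the first (positions 1st, 3rd, 5th, ...), then delete the first 3 characters.
Applying both steps to "fseoguetv": "fegev", then "ev".

ev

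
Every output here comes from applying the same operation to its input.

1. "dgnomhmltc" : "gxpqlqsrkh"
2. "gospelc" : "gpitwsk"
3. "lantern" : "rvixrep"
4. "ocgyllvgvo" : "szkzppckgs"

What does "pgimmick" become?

ogmqqmkt

In each case the input is transformed by: shift every letter 4 places forward in the alphabet (wrapping around), then reverse the string.
So "pgimmick" becomes "ogmqqmkt".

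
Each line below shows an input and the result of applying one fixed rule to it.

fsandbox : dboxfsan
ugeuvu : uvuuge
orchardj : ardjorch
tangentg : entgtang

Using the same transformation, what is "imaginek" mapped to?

Each output is the input with this applied: swap the front and back halves of the string.
For "imaginek" the result is "inekimag".

inekimag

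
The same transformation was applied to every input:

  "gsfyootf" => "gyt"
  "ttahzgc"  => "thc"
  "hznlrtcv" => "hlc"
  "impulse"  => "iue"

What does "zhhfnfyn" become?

zfy

In each case the input is transformed by: keep one character in every 3, starting at position 1 (positions 1st, 4th, 7th, ...).
"zhhfnfyn" → "zfy".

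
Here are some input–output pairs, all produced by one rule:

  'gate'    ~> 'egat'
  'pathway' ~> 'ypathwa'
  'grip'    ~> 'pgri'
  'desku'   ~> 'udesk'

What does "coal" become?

lcoa

The transformation: move the last character to the front.
Doing the same to "coal": "lcoa".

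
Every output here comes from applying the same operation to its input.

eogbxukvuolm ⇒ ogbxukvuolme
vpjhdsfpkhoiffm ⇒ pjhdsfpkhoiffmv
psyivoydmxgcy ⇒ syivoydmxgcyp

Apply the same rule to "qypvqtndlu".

ypvqtndluq

Rule — move the first character to the end.
Applying that to "qypvqtndlu" gives "ypvqtndluq".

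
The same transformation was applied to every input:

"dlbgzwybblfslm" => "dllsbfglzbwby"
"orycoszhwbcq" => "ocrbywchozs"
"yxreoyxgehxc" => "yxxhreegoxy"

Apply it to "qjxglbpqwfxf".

The pattern: delete the last character, then take characters alternately from the front and the back (1st, last, 2nd, 2nd-last, ...).
Working it through for "qjxglbpqwfxf": intermediate "qjxglbpqwfx", final "qxjfxwgqlpb".

qxjfxwgqlpb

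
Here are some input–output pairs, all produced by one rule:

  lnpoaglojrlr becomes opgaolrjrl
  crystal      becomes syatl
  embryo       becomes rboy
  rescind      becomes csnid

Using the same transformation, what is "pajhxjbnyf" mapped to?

hjjxnbfy

Rule — swap each adjacent pair of characters (1↔2, 3↔4, ...), then delete the first 2 characters.
For "pajhxjbnyf", step one produces "aphjjxnbfy"; step two turns that into "hjjxnbfy".
(Check on "embryo": → "merboy" → "rboy" ✓)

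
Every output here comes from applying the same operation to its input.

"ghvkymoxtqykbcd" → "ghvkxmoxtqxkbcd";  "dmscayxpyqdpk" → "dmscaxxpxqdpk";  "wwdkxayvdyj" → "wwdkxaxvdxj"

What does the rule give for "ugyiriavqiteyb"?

ugxiriavqitexb

Each output is the input with this applied: replace every "y" with "x".
So "ugyiriavqiteyb" becomes "ugxiriavqitexb".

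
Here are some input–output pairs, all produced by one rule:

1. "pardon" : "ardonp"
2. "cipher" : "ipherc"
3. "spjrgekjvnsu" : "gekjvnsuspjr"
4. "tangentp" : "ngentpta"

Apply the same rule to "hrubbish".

ubbishhr

In each case the input is transformed by: swap the front and back halves of the string, then move the last 2 characters to the front (rotate right by 2).
"hrubbish" → "bishhrub" → "ubbishhr".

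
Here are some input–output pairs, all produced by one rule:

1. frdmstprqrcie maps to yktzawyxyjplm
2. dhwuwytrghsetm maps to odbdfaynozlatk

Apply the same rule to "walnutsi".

hsubazpd

What's happening: move the first character to the end, then shift every letter 7 places forward in the alphabet (wrapping around).
Starting from "walnutsi": after the first operation, "alnutsiw"; after the second, "hsubazpd".
(Check on "dhwuwytrghsetm": → "hwuwytrghsetmd" → "odbdfaynozlatk" ✓)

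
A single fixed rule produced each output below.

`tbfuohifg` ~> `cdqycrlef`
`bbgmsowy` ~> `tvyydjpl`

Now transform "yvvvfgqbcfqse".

pbvssscdnyzcn

Rule — move the last 2 characters to the front (rotate right by 2), then shift every letter 3 places backward in the alphabet (wrapping around).
Applying that to "yvvvfgqbcfqse" gives "pbvssscdnyzcn".
(Check on "tbfuohifg": → "fgtbfuohi" → "cdqycrlef" ✓)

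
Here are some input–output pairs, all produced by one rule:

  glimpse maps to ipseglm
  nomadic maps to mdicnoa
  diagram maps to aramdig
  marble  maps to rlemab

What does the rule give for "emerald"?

In each case the input is transformed by: move the first 3 characters to the end (rotate left by 3), then swap the first and last characters.
"emerald" → "raldeme" → "ealdemr".

ealdemr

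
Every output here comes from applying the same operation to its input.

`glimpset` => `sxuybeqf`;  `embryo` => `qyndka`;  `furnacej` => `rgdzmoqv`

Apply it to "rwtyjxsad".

difkvjemp

The transformation: shift every letter 12 places forward in the alphabet (wrapping around).
For "rwtyjxsad" the result is "difkvjemp".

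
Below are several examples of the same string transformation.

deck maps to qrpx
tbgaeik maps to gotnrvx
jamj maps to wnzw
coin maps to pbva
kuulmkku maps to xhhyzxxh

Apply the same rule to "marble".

The pattern: shift every letter 13 places forward in the alphabet (wrapping around) — i.e. ROT13.
On "marble" that produces "zneoyr".

zneoyr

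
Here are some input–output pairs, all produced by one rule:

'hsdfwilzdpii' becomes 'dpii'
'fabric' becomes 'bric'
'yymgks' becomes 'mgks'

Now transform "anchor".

chor

The pattern: keep only the last 4 characters.
Applying that to "anchor" gives "chor".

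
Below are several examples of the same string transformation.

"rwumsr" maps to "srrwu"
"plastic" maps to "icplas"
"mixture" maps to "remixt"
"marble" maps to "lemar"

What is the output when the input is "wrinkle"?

lewrin

Looking at the pairs, the operation is to move the last 3 characters to the front (rotate right by 3), then delete the first character.
On "wrinkle": the first step gives "klewrin", and the second then gives "lewrin".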